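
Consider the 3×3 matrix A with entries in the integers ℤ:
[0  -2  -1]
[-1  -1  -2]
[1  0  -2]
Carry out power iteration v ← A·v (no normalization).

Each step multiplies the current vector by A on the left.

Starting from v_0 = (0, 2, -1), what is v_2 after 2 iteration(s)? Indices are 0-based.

v_0 = (0, 2, -1).
v_1 = A·v_0 = (-3, 0, 2).
v_2 = A·v_1 = (-2, -1, -7).

v_2 = (-2, -1, -7)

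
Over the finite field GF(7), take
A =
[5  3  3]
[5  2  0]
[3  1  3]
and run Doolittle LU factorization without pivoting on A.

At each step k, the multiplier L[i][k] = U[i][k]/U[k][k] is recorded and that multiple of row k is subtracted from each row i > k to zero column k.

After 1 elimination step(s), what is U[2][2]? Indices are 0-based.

U[2][2] = 4

[col 0] pivot 5
  R1 -= 1*R0 → (0, 6, 4)  (L[1][0] := 1)
  R2 -= 2*R0 → (0, 2, 4)  (L[2][0] := 2)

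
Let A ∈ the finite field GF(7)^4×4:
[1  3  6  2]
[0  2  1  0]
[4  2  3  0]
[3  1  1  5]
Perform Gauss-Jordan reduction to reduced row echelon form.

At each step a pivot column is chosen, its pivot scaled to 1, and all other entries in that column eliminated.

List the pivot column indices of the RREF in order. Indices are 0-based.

[1] R0 /= 1  ⇒  (1, 3, 6, 2)
     R2 -= 4·R0  ⇒  (0, 4, 0, 6)
     R3 -= 3·R0  ⇒  (0, 6, 4, 6)
[2] R1 /= 2  ⇒  (0, 1, 4, 0)
     R0 -= 3·R1  ⇒  (1, 0, 1, 2)
     R2 -= 4·R1  ⇒  (0, 0, 5, 6)
     R3 -= 6·R1  ⇒  (0, 0, 1, 6)
[3] R2 /= 5  ⇒  (0, 0, 1, 4)
     R0 -= 1·R2  ⇒  (1, 0, 0, 5)
     R1 -= 4·R2  ⇒  (0, 1, 0, 5)
     R3 -= 1·R2  ⇒  (0, 0, 0, 2)
[4] R3 /= 2  ⇒  (0, 0, 0, 1)
     R0 -= 5·R3  ⇒  (1, 0, 0, 0)
     R1 -= 5·R3  ⇒  (0, 1, 0, 0)
     R2 -= 4·R3  ⇒  (0, 0, 1, 0)

pivot columns: 0, 1, 2, 3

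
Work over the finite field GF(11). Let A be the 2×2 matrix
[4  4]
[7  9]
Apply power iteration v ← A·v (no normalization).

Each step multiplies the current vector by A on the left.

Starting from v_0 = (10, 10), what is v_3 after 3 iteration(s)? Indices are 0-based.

v_3 = (4, 3)

v_0 = (10, 10).
v_1 = A·v_0 = (3, 6).
v_2 = A·v_1 = (3, 9).
v_3 = A·v_2 = (4, 3).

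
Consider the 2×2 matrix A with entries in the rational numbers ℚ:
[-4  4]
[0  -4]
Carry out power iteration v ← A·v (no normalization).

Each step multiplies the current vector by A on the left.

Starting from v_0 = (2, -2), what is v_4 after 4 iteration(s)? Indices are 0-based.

v_4 = (2560, -512)

v_0 = (2, -2).
v_1 = A·v_0 = (-16, 8).
v_2 = A·v_1 = (96, -32).
v_3 = A·v_2 = (-512, 128).
v_4 = A·v_3 = (2560, -512).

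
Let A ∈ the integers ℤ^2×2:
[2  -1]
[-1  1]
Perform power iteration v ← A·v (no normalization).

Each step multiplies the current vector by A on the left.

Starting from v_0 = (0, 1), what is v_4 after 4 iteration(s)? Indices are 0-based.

v_4 = (-21, 13)

v_0 = (0, 1).
v_1 = A·v_0 = (-1, 1).
v_2 = A·v_1 = (-3, 2).
v_3 = A·v_2 = (-8, 5).
v_4 = A·v_3 = (-21, 13).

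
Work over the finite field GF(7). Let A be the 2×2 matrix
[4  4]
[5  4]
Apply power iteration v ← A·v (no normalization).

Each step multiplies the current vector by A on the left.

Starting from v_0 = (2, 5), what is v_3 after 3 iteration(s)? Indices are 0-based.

v_0 = (2, 5).
v_1 = A·v_0 = (0, 2).
v_2 = A·v_1 = (1, 1).
v_3 = A·v_2 = (1, 2).

v_3 = (1, 2)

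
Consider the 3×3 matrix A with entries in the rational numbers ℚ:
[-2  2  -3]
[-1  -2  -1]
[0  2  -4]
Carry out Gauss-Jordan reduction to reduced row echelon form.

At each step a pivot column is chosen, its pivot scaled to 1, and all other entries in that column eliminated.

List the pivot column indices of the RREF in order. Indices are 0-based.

pivot columns: 0, 1, 2

step 1: normalize row 0 (÷-2) = (1, -1, 3/2)
  row 1: subtract -1×row0 = (0, -3, 1/2)
step 2: normalize row 1 (÷-3) = (0, 1, -1/6)
  row 0: subtract -1×row1 = (1, 0, 4/3)
  row 2: subtract 2×row1 = (0, 0, -11/3)
step 3: normalize row 2 (÷-11/3) = (0, 0, 1)
  row 0: subtract 4/3×row2 = (1, 0, 0)
  row 1: subtract -1/6×row2 = (0, 1, 0)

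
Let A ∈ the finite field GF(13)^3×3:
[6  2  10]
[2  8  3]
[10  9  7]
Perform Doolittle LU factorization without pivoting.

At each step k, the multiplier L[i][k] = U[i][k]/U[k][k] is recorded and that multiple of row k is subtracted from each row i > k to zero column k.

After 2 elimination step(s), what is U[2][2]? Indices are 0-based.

U[2][2] = 3

k=0: U[0][0]=6
  eliminate (1,0): mult=9, new row 1: (0, 3, 4); set L[1][0]=9
  eliminate (2,0): mult=6, new row 2: (0, 10, 12); set L[2][0]=6
k=1: U[1][1]=3
  eliminate (2,1): mult=12, new row 2: (0, 0, 3); set L[2][1]=12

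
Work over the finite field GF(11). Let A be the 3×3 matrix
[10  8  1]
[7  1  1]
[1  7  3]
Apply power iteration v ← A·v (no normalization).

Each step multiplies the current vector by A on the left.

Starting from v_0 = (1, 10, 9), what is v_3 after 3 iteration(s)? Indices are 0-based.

v_3 = (7, 3, 6)

v_0 = (1, 10, 9).
v_1 = A·v_0 = (0, 4, 10).
v_2 = A·v_1 = (9, 3, 3).
v_3 = A·v_2 = (7, 3, 6).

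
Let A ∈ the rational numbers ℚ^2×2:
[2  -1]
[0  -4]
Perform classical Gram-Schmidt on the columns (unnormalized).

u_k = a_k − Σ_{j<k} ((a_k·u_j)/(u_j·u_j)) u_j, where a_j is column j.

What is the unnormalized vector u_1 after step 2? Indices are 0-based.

u_1 = (0, -4)

Step 1: u_0 = a_0 = (2, 0).
Step 2: u_1 = a_1 − (-1/2)·u_0 = (0, -4).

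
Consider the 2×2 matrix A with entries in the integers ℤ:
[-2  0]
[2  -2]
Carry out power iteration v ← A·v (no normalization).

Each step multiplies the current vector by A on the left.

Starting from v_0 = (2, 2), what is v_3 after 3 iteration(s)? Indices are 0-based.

v_3 = (-16, 32)

v_0 = (2, 2).
v_1 = A·v_0 = (-4, 0).
v_2 = A·v_1 = (8, -8).
v_3 = A·v_2 = (-16, 32).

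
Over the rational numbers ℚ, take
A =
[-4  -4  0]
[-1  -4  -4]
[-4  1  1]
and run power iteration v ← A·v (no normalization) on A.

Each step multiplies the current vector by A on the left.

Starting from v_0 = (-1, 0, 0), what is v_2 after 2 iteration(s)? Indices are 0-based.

v_2 = (-20, -24, -11)

v_0 = (-1, 0, 0).
v_1 = A·v_0 = (4, 1, 4).
v_2 = A·v_1 = (-20, -24, -11).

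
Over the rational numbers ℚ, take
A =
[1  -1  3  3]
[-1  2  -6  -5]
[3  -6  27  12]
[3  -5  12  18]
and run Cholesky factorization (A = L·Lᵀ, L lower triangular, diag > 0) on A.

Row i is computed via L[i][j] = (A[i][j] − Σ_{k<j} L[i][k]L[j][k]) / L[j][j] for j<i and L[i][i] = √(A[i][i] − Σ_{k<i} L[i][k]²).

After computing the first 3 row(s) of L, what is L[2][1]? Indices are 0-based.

L[2][1] = -3

Step 1: L[0][0] = √(1) = 1.
  L[1][0] = (-1) / L[0][0] = -1.
Step 2: L[1][1] = √(1) = 1.
  L[2][0] = (3) / L[0][0] = 3.
  L[2][1] = (-3) / L[1][1] = -3.
Step 3: L[2][2] = √(9) = 3.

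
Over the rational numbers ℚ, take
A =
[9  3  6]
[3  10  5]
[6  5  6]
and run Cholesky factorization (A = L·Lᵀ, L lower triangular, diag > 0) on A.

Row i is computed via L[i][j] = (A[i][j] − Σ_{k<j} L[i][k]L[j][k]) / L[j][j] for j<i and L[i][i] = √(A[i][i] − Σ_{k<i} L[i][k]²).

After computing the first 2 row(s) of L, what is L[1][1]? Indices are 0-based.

L[1][1] = 3

Step 1: L[0][0] = √(9) = 3.
  L[1][0] = (3) / L[0][0] = 1.
Step 2: L[1][1] = √(9) = 3.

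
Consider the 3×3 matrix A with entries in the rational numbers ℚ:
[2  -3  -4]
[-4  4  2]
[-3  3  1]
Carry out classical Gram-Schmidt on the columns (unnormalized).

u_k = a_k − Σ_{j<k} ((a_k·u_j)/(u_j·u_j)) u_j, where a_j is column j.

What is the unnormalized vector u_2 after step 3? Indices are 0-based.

u_2 = (0, 6/25, -8/25)

Step 1: u_0 = a_0 = (2, -4, -3).
Step 2: u_1 = a_1 − (-31/29)·u_0 = (-25/29, -8/29, -6/29).
Step 3: u_2 = a_2 − (-19/29)·u_0 − (78/25)·u_1 = (0, 6/25, -8/25).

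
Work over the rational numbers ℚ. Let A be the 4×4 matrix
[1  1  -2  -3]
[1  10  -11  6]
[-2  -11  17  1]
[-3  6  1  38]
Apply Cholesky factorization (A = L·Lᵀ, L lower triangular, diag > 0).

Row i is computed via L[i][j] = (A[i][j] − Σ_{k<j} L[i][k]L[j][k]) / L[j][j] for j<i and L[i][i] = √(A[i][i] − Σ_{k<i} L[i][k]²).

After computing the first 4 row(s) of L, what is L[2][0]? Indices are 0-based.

Step 1: L[0][0] = √(1) = 1.
  L[1][0] = (1) / L[0][0] = 1.
Step 2: L[1][1] = √(9) = 3.
  L[2][0] = (-2) / L[0][0] = -2.
  L[2][1] = (-9) / L[1][1] = -3.
Step 3: L[2][2] = √(4) = 2.
  L[3][0] = (-3) / L[0][0] = -3.
  L[3][1] = (9) / L[1][1] = 3.
  L[3][2] = (4) / L[2][2] = 2.
Step 4: L[3][3] = √(16) = 4.

L[2][0] = -2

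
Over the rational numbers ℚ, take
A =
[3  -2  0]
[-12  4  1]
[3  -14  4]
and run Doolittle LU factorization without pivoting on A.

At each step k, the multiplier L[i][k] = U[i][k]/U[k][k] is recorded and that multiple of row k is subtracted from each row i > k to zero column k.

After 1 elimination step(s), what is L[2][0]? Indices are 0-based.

L[2][0] = 1

Step 1: pivot at (0,0) is 3.
  row1 ← row1 − (-4)·row0  ⇒  L[1][0]=-4, U row1=(0, -4, 1)
  row2 ← row2 − (1)·row0  ⇒  L[2][0]=1, U row2=(0, -12, 4)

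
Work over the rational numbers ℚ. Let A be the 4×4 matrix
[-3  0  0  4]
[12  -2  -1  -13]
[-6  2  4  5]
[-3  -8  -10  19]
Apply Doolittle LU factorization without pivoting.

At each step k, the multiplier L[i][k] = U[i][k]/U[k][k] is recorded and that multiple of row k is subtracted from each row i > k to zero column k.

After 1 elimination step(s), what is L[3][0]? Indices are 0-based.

Step 1: pivot at (0,0) is -3.
  row1 ← row1 − (-4)·row0  ⇒  L[1][0]=-4, U row1=(0, -2, -1, 3)
  row2 ← row2 − (2)·row0  ⇒  L[2][0]=2, U row2=(0, 2, 4, -3)
  row3 ← row3 − (1)·row0  ⇒  L[3][0]=1, U row3=(0, -8, -10, 15)

L[3][0] = 1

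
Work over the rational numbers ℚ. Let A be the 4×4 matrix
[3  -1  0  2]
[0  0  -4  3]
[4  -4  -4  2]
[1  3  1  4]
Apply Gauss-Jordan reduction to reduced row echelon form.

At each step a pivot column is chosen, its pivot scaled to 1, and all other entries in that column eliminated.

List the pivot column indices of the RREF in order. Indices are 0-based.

pivot columns: 0, 1, 2, 3

pivot(0,0)=3: scale R0 → (1, -1/3, 0, 2/3)
  clear (2,0): R2 −= (4)R0 → (0, -8/3, -4, -2/3)
  clear (3,0): R3 −= (1)R0 → (0, 10/3, 1, 10/3)
pivot(1,1): swap R1↔R2
pivot(1,1)=-8/3: scale R1 → (0, 1, 3/2, 1/4)
  clear (0,1): R0 −= (-1/3)R1 → (1, 0, 1/2, 3/4)
  clear (3,1): R3 −= (10/3)R1 → (0, 0, -4, 5/2)
pivot(2,2)=-4: scale R2 → (0, 0, 1, -3/4)
  clear (0,2): R0 −= (1/2)R2 → (1, 0, 0, 9/8)
  clear (1,2): R1 −= (3/2)R2 → (0, 1, 0, 11/8)
  clear (3,2): R3 −= (-4)R2 → (0, 0, 0, -1/2)
pivot(3,3)=-1/2: scale R3 → (0, 0, 0, 1)
  clear (0,3): R0 −= (9/8)R3 → (1, 0, 0, 0)
  clear (1,3): R1 −= (11/8)R3 → (0, 1, 0, 0)
  clear (2,3): R2 −= (-3/4)R3 → (0, 0, 1, 0)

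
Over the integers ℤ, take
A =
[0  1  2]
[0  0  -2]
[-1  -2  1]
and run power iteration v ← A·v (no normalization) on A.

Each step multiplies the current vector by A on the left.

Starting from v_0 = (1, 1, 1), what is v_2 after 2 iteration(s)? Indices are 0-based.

v_0 = (1, 1, 1).
v_1 = A·v_0 = (3, -2, -2).
v_2 = A·v_1 = (-6, 4, -1).

v_2 = (-6, 4, -1)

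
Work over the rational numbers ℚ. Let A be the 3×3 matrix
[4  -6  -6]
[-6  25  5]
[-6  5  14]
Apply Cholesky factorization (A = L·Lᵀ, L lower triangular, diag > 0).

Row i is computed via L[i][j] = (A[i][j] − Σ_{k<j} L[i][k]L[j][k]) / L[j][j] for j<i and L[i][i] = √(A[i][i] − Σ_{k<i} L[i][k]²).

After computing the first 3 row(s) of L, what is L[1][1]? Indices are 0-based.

L[1][1] = 4

Step 1: L[0][0] = √(4) = 2.
  L[1][0] = (-6) / L[0][0] = -3.
Step 2: L[1][1] = √(16) = 4.
  L[2][0] = (-6) / L[0][0] = -3.
  L[2][1] = (-4) / L[1][1] = -1.
Step 3: L[2][2] = √(4) = 2.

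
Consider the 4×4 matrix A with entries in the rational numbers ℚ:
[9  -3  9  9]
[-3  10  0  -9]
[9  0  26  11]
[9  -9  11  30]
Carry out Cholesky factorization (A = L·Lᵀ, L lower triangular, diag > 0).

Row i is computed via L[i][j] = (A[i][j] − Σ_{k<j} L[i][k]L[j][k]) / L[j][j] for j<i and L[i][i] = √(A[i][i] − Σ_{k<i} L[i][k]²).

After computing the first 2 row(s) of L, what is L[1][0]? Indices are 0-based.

Step 1: L[0][0] = √(9) = 3.
  L[1][0] = (-3) / L[0][0] = -1.
Step 2: L[1][1] = √(9) = 3.

L[1][0] = -1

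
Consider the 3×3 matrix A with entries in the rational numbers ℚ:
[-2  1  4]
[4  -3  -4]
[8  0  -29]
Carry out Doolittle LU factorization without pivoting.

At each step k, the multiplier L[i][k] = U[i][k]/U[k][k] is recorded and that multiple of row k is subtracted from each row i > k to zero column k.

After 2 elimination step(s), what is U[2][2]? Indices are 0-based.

U[2][2] = 3

k=0: U[0][0]=-2
  eliminate (1,0): mult=-2, new row 1: (0, -1, 4); set L[1][0]=-2
  eliminate (2,0): mult=-4, new row 2: (0, 4, -13); set L[2][0]=-4
k=1: U[1][1]=-1
  eliminate (2,1): mult=-4, new row 2: (0, 0, 3); set L[2][1]=-4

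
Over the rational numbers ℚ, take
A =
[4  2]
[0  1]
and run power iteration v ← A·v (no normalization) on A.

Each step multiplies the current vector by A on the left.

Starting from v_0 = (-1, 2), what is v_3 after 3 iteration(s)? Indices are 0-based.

v_3 = (20, 2)

v_0 = (-1, 2).
v_1 = A·v_0 = (0, 2).
v_2 = A·v_1 = (4, 2).
v_3 = A·v_2 = (20, 2).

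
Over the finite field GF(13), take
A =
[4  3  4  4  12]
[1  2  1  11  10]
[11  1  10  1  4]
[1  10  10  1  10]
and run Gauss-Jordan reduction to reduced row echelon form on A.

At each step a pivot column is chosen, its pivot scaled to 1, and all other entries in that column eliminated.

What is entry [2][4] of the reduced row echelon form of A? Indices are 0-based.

M[2][4] = 3

step 1: normalize row 0 (÷4) = (1, 4, 1, 1, 3)
  row 1: subtract 1×row0 = (0, 11, 0, 10, 7)
  row 2: subtract 11×row0 = (0, 9, 12, 3, 10)
  row 3: subtract 1×row0 = (0, 6, 9, 0, 7)
step 2: normalize row 1 (÷11) = (0, 1, 0, 8, 3)
  row 0: subtract 4×row1 = (1, 0, 1, 8, 4)
  row 2: subtract 9×row1 = (0, 0, 12, 9, 9)
  row 3: subtract 6×row1 = (0, 0, 9, 4, 2)
step 3: normalize row 2 (÷12) = (0, 0, 1, 4, 4)
  row 0: subtract 1×row2 = (1, 0, 0, 4, 0)
  row 3: subtract 9×row2 = (0, 0, 0, 7, 5)
step 4: normalize row 3 (÷7) = (0, 0, 0, 1, 10)
  row 0: subtract 4×row3 = (1, 0, 0, 0, 12)
  row 1: subtract 8×row3 = (0, 1, 0, 0, 1)
  row 2: subtract 4×row3 = (0, 0, 1, 0, 3)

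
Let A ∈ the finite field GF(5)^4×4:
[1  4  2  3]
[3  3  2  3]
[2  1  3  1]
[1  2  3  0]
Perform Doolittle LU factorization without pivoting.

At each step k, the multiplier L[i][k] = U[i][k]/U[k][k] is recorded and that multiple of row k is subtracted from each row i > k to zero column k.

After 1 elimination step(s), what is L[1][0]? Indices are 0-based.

L[1][0] = 3

Step 1: pivot at (0,0) is 1.
  row1 ← row1 − (3)·row0  ⇒  L[1][0]=3, U row1=(0, 1, 1, 4)
  row2 ← row2 − (2)·row0  ⇒  L[2][0]=2, U row2=(0, 3, 4, 0)
  row3 ← row3 − (1)·row0  ⇒  L[3][0]=1, U row3=(0, 3, 1, 2)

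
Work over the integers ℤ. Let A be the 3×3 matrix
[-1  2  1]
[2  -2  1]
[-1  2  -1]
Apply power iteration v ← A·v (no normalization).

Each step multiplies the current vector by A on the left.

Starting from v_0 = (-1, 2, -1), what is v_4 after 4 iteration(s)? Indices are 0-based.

v_0 = (-1, 2, -1).
v_1 = A·v_0 = (4, -7, 6).
v_2 = A·v_1 = (-12, 28, -24).
v_3 = A·v_2 = (44, -104, 92).
v_4 = A·v_3 = (-160, 388, -344).

v_4 = (-160, 388, -344)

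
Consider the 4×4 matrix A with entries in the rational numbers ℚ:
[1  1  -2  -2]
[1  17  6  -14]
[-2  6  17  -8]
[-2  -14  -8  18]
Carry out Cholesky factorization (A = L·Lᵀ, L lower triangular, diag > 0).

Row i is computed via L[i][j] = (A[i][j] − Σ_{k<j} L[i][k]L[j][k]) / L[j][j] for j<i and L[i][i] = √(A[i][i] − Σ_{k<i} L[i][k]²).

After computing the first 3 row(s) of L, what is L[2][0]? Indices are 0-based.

Step 1: L[0][0] = √(1) = 1.
  L[1][0] = (1) / L[0][0] = 1.
Step 2: L[1][1] = √(16) = 4.
  L[2][0] = (-2) / L[0][0] = -2.
  L[2][1] = (8) / L[1][1] = 2.
Step 3: L[2][2] = √(9) = 3.

L[2][0] = -2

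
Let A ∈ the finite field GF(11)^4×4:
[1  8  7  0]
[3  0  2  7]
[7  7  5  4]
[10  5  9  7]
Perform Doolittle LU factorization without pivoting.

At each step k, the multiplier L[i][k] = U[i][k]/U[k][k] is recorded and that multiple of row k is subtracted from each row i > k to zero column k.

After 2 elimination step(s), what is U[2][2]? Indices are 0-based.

U[2][2] = 9

Step 1: pivot at (0,0) is 1.
  row1 ← row1 − (3)·row0  ⇒  L[1][0]=3, U row1=(0, 9, 3, 7)
  row2 ← row2 − (7)·row0  ⇒  L[2][0]=7, U row2=(0, 6, 0, 4)
  row3 ← row3 − (10)·row0  ⇒  L[3][0]=10, U row3=(0, 2, 5, 7)
Step 2: pivot at (1,1) is 9.
  row2 ← row2 − (8)·row1  ⇒  L[2][1]=8, U row2=(0, 0, 9, 3)
  row3 ← row3 − (10)·row1  ⇒  L[3][1]=10, U row3=(0, 0, 8, 3)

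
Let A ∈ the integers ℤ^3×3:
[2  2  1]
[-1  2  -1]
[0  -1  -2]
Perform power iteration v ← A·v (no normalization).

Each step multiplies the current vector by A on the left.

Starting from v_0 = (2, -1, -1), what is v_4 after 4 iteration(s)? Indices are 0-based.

v_4 = (-66, -23, -16)

v_0 = (2, -1, -1).
v_1 = A·v_0 = (1, -3, 3).
v_2 = A·v_1 = (-1, -10, -3).
v_3 = A·v_2 = (-25, -16, 16).
v_4 = A·v_3 = (-66, -23, -16).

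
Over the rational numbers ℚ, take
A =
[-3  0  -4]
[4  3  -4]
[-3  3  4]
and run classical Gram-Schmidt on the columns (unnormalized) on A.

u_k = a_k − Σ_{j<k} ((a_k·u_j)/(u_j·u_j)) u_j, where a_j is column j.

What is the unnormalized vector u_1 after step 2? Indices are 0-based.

Step 1: u_0 = a_0 = (-3, 4, -3).
Step 2: u_1 = a_1 − (3/34)·u_0 = (9/34, 45/17, 111/34).

u_1 = (9/34, 45/17, 111/34)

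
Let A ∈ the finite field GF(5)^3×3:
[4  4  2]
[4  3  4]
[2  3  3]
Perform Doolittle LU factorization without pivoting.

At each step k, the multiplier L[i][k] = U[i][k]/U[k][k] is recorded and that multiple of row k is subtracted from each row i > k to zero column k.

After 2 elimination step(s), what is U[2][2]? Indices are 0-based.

Step 1: pivot at (0,0) is 4.
  row1 ← row1 − (1)·row0  ⇒  L[1][0]=1, U row1=(0, 4, 2)
  row2 ← row2 − (3)·row0  ⇒  L[2][0]=3, U row2=(0, 1, 2)
Step 2: pivot at (1,1) is 4.
  row2 ← row2 − (4)·row1  ⇒  L[2][1]=4, U row2=(0, 0, 4)

U[2][2] = 4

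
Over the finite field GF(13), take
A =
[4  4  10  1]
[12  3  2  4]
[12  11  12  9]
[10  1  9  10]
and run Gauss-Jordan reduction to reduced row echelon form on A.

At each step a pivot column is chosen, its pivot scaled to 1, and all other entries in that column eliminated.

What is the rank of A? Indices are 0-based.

step 1: normalize row 0 (÷4) = (1, 1, 9, 10)
  row 1: subtract 12×row0 = (0, 4, 11, 1)
  row 2: subtract 12×row0 = (0, 12, 8, 6)
  row 3: subtract 10×row0 = (0, 4, 10, 1)
step 2: normalize row 1 (÷4) = (0, 1, 6, 10)
  row 0: subtract 1×row1 = (1, 0, 3, 0)
  row 2: subtract 12×row1 = (0, 0, 1, 3)
  row 3: subtract 4×row1 = (0, 0, 12, 0)
step 3: normalize row 2 (÷1) = (0, 0, 1, 3)
  row 0: subtract 3×row2 = (1, 0, 0, 4)
  row 1: subtract 6×row2 = (0, 1, 0, 5)
  row 3: subtract 12×row2 = (0, 0, 0, 3)
step 4: normalize row 3 (÷3) = (0, 0, 0, 1)
  row 0: subtract 4×row3 = (1, 0, 0, 0)
  row 1: subtract 5×row3 = (0, 1, 0, 0)
  row 2: subtract 3×row3 = (0, 0, 1, 0)

rank = 4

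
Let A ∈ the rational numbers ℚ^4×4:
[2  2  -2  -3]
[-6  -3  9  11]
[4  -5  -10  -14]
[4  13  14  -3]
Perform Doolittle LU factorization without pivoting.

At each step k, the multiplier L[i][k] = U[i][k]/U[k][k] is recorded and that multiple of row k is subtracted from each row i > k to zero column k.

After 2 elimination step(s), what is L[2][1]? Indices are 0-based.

[col 0] pivot 2
  R1 -= -3*R0 → (0, 3, 3, 2)  (L[1][0] := -3)
  R2 -= 2*R0 → (0, -9, -6, -8)  (L[2][0] := 2)
  R3 -= 2*R0 → (0, 9, 18, 3)  (L[3][0] := 2)
[col 1] pivot 3
  R2 -= -3*R1 → (0, 0, 3, -2)  (L[2][1] := -3)
  R3 -= 3*R1 → (0, 0, 9, -3)  (L[3][1] := 3)

L[2][1] = -3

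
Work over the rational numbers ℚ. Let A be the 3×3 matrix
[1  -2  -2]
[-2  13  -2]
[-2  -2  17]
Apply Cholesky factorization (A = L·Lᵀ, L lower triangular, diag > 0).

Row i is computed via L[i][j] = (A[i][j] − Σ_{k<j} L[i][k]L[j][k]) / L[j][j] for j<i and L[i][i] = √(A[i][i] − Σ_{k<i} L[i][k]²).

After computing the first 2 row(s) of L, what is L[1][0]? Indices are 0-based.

Step 1: L[0][0] = √(1) = 1.
  L[1][0] = (-2) / L[0][0] = -2.
Step 2: L[1][1] = √(9) = 3.

L[1][0] = -2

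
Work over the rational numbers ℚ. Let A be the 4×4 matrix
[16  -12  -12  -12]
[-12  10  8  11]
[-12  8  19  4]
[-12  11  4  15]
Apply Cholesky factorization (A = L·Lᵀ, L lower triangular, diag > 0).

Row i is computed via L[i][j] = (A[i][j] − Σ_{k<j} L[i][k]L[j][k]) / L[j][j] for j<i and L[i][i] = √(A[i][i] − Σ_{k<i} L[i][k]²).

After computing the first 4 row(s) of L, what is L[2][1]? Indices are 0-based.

Step 1: L[0][0] = √(16) = 4.
  L[1][0] = (-12) / L[0][0] = -3.
Step 2: L[1][1] = √(1) = 1.
  L[2][0] = (-12) / L[0][0] = -3.
  L[2][1] = (-1) / L[1][1] = -1.
Step 3: L[2][2] = √(9) = 3.
  L[3][0] = (-12) / L[0][0] = -3.
  L[3][1] = (2) / L[1][1] = 2.
  L[3][2] = (-3) / L[2][2] = -1.
Step 4: L[3][3] = √(1) = 1.

L[2][1] = -1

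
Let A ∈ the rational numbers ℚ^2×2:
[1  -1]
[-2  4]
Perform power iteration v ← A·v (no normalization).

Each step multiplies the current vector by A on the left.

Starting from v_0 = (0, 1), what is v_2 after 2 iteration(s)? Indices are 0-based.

v_2 = (-5, 18)

v_0 = (0, 1).
v_1 = A·v_0 = (-1, 4).
v_2 = A·v_1 = (-5, 18).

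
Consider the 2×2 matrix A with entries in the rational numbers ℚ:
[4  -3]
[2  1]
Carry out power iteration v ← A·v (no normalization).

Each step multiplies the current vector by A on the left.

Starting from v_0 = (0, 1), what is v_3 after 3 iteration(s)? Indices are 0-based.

v_0 = (0, 1).
v_1 = A·v_0 = (-3, 1).
v_2 = A·v_1 = (-15, -5).
v_3 = A·v_2 = (-45, -35).

v_3 = (-45, -35)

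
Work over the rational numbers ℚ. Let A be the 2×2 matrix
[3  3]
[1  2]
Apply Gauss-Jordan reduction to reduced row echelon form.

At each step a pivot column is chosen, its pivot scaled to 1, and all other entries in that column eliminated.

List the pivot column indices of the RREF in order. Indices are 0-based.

pivot columns: 0, 1

step 1: normalize row 0 (÷3) = (1, 1)
  row 1: subtract 1×row0 = (0, 1)
step 2: normalize row 1 (÷1) = (0, 1)
  row 0: subtract 1×row1 = (1, 0)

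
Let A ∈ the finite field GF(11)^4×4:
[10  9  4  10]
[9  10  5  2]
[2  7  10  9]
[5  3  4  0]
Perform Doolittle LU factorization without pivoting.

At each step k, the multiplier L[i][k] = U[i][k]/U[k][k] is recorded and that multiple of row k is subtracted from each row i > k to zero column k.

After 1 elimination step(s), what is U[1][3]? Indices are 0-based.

[col 0] pivot 10
  R1 -= 2*R0 → (0, 3, 8, 4)  (L[1][0] := 2)
  R2 -= 9*R0 → (0, 3, 7, 7)  (L[2][0] := 9)
  R3 -= 6*R0 → (0, 4, 2, 6)  (L[3][0] := 6)

U[1][3] = 4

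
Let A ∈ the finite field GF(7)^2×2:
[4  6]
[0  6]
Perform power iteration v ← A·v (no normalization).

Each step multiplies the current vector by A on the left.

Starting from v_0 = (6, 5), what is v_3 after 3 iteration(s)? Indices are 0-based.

v_3 = (4, 2)

v_0 = (6, 5).
v_1 = A·v_0 = (5, 2).
v_2 = A·v_1 = (4, 5).
v_3 = A·v_2 = (4, 2).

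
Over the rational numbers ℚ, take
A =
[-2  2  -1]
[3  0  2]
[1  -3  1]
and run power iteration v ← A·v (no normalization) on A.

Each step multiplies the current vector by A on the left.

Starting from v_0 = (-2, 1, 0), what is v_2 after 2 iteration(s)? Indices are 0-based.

v_0 = (-2, 1, 0).
v_1 = A·v_0 = (6, -6, -5).
v_2 = A·v_1 = (-19, 8, 19).

v_2 = (-19, 8, 19)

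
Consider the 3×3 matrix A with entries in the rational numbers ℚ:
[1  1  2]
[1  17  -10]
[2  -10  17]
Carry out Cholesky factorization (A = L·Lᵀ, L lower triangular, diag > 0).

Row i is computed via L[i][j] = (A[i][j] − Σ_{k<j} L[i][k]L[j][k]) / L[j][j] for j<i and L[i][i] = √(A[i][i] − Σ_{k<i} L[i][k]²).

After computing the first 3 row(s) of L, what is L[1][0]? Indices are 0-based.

Step 1: L[0][0] = √(1) = 1.
  L[1][0] = (1) / L[0][0] = 1.
Step 2: L[1][1] = √(16) = 4.
  L[2][0] = (2) / L[0][0] = 2.
  L[2][1] = (-12) / L[1][1] = -3.
Step 3: L[2][2] = √(4) = 2.

L[1][0] = 1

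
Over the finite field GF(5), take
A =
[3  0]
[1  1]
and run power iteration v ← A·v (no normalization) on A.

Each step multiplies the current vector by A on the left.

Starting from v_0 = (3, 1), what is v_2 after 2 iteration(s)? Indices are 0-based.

v_2 = (2, 3)

v_0 = (3, 1).
v_1 = A·v_0 = (4, 4).
v_2 = A·v_1 = (2, 3).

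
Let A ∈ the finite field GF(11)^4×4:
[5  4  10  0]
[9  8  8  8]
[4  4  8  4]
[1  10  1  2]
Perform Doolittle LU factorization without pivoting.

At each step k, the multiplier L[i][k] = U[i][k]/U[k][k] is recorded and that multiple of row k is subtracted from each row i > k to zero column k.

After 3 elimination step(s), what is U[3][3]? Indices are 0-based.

U[3][3] = 4

Step 1: pivot at (0,0) is 5.
  row1 ← row1 − (4)·row0  ⇒  L[1][0]=4, U row1=(0, 3, 1, 8)
  row2 ← row2 − (3)·row0  ⇒  L[2][0]=3, U row2=(0, 3, 0, 4)
  row3 ← row3 − (9)·row0  ⇒  L[3][0]=9, U row3=(0, 7, 10, 2)
Step 2: pivot at (1,1) is 3.
  row2 ← row2 − (1)·row1  ⇒  L[2][1]=1, U row2=(0, 0, 10, 7)
  row3 ← row3 − (6)·row1  ⇒  L[3][1]=6, U row3=(0, 0, 4, 9)
Step 3: pivot at (2,2) is 10.
  row3 ← row3 − (7)·row2  ⇒  L[3][2]=7, U row3=(0, 0, 0, 4)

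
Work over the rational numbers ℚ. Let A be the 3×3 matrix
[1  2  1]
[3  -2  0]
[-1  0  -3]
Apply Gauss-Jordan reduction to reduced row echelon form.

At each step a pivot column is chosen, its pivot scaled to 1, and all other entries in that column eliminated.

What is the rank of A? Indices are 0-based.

step 1: normalize row 0 (÷1) = (1, 2, 1)
  row 1: subtract 3×row0 = (0, -8, -3)
  row 2: subtract -1×row0 = (0, 2, -2)
step 2: normalize row 1 (÷-8) = (0, 1, 3/8)
  row 0: subtract 2×row1 = (1, 0, 1/4)
  row 2: subtract 2×row1 = (0, 0, -11/4)
step 3: normalize row 2 (÷-11/4) = (0, 0, 1)
  row 0: subtract 1/4×row2 = (1, 0, 0)
  row 1: subtract 3/8×row2 = (0, 1, 0)

rank = 3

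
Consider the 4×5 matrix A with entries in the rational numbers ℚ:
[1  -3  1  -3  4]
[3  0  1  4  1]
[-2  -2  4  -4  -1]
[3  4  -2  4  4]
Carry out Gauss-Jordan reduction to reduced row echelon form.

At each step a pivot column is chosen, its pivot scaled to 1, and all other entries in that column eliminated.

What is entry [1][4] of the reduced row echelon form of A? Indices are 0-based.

step 1: normalize row 0 (÷1) = (1, -3, 1, -3, 4)
  row 1: subtract 3×row0 = (0, 9, -2, 13, -11)
  row 2: subtract -2×row0 = (0, -8, 6, -10, 7)
  row 3: subtract 3×row0 = (0, 13, -5, 13, -8)
step 2: normalize row 1 (÷9) = (0, 1, -2/9, 13/9, -11/9)
  row 0: subtract -3×row1 = (1, 0, 1/3, 4/3, 1/3)
  row 2: subtract -8×row1 = (0, 0, 38/9, 14/9, -25/9)
  row 3: subtract 13×row1 = (0, 0, -19/9, -52/9, 71/9)
step 3: normalize row 2 (÷38/9) = (0, 0, 1, 7/19, -25/38)
  row 0: subtract 1/3×row2 = (1, 0, 0, 23/19, 21/38)
  row 1: subtract -2/9×row2 = (0, 1, 0, 29/19, -26/19)
  row 3: subtract -19/9×row2 = (0, 0, 0, -5, 13/2)
step 4: normalize row 3 (÷-5) = (0, 0, 0, 1, -13/10)
  row 0: subtract 23/19×row3 = (1, 0, 0, 0, 202/95)
  row 1: subtract 29/19×row3 = (0, 1, 0, 0, 117/190)
  row 2: subtract 7/19×row3 = (0, 0, 1, 0, -17/95)

M[1][4] = 117/190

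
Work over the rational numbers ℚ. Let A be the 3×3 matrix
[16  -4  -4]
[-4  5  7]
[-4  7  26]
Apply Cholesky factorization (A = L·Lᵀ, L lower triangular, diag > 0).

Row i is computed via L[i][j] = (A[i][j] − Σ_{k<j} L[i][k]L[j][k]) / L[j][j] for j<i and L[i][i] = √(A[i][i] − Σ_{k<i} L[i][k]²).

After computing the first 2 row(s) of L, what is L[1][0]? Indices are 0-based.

L[1][0] = -1

Step 1: L[0][0] = √(16) = 4.
  L[1][0] = (-4) / L[0][0] = -1.
Step 2: L[1][1] = √(4) = 2.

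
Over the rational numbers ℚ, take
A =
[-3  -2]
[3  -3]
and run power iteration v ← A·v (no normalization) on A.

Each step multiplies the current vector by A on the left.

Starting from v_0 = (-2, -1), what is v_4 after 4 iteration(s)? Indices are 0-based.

v_4 = (342, 423)

v_0 = (-2, -1).
v_1 = A·v_0 = (8, -3).
v_2 = A·v_1 = (-18, 33).
v_3 = A·v_2 = (-12, -153).
v_4 = A·v_3 = (342, 423).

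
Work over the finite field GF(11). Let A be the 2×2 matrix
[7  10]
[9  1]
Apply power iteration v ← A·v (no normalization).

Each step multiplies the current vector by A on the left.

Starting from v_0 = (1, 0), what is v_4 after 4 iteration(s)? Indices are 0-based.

v_4 = (1, 5)

v_0 = (1, 0).
v_1 = A·v_0 = (7, 9).
v_2 = A·v_1 = (7, 6).
v_3 = A·v_2 = (10, 3).
v_4 = A·v_3 = (1, 5).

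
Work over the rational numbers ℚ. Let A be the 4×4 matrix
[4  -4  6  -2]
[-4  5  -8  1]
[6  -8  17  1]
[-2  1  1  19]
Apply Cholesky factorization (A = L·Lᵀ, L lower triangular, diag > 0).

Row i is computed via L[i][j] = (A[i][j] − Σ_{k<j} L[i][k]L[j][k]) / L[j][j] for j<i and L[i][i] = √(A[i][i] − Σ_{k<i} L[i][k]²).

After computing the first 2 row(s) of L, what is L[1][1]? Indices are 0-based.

Step 1: L[0][0] = √(4) = 2.
  L[1][0] = (-4) / L[0][0] = -2.
Step 2: L[1][1] = √(1) = 1.

L[1][1] = 1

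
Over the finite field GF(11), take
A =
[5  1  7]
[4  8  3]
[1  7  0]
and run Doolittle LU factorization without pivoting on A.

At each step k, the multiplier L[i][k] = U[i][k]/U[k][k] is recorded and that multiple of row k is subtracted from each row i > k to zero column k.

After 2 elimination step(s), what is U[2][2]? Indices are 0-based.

[col 0] pivot 5
  R1 -= 3*R0 → (0, 5, 4)  (L[1][0] := 3)
  R2 -= 9*R0 → (0, 9, 3)  (L[2][0] := 9)
[col 1] pivot 5
  R2 -= 4*R1 → (0, 0, 9)  (L[2][1] := 4)

U[2][2] = 9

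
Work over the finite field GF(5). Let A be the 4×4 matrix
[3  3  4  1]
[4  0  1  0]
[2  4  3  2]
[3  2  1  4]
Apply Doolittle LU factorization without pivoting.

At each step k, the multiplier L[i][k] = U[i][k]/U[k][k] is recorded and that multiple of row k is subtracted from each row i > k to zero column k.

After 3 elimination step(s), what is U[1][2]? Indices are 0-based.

U[1][2] = 4

[col 0] pivot 3
  R1 -= 3*R0 → (0, 1, 4, 2)  (L[1][0] := 3)
  R2 -= 4*R0 → (0, 2, 2, 3)  (L[2][0] := 4)
  R3 -= 1*R0 → (0, 4, 2, 3)  (L[3][0] := 1)
[col 1] pivot 1
  R2 -= 2*R1 → (0, 0, 4, 4)  (L[2][1] := 2)
  R3 -= 4*R1 → (0, 0, 1, 0)  (L[3][1] := 4)
[col 2] pivot 4
  R3 -= 4*R2 → (0, 0, 0, 4)  (L[3][2] := 4)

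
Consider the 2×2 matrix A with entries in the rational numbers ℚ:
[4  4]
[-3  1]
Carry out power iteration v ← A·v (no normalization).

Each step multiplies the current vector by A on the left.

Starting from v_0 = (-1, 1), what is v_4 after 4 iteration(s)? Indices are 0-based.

v_4 = (144, -284)

v_0 = (-1, 1).
v_1 = A·v_0 = (0, 4).
v_2 = A·v_1 = (16, 4).
v_3 = A·v_2 = (80, -44).
v_4 = A·v_3 = (144, -284).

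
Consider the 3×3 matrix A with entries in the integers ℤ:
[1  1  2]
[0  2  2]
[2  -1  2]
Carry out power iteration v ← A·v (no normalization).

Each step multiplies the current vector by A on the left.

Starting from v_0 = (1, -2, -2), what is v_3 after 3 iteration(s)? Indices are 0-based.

v_3 = (-33, -36, -14)

v_0 = (1, -2, -2).
v_1 = A·v_0 = (-5, -8, 0).
v_2 = A·v_1 = (-13, -16, -2).
v_3 = A·v_2 = (-33, -36, -14).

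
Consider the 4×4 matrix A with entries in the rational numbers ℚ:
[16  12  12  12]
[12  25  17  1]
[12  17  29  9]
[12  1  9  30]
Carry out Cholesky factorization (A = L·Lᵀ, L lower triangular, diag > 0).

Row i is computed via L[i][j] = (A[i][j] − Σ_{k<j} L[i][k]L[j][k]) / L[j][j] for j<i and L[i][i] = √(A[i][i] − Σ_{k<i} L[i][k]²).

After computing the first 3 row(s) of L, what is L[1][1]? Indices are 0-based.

Step 1: L[0][0] = √(16) = 4.
  L[1][0] = (12) / L[0][0] = 3.
Step 2: L[1][1] = √(16) = 4.
  L[2][0] = (12) / L[0][0] = 3.
  L[2][1] = (8) / L[1][1] = 2.
Step 3: L[2][2] = √(16) = 4.

L[1][1] = 4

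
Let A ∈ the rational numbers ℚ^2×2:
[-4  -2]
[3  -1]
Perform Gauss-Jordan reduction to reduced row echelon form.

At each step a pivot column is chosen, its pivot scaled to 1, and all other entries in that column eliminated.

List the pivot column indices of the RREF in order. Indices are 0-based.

[1] R0 /= -4  ⇒  (1, 1/2)
     R1 -= 3·R0  ⇒  (0, -5/2)
[2] R1 /= -5/2  ⇒  (0, 1)
     R0 -= 1/2·R1  ⇒  (1, 0)

pivot columns: 0, 1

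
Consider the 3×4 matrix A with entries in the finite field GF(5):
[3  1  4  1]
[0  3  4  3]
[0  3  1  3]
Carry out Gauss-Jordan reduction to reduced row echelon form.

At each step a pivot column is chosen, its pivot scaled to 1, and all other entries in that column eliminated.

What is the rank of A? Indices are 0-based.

pivot(0,0)=3: scale R0 → (1, 2, 3, 2)
pivot(1,1)=3: scale R1 → (0, 1, 3, 1)
  clear (0,1): R0 −= (2)R1 → (1, 0, 2, 0)
  clear (2,1): R2 −= (3)R1 → (0, 0, 2, 0)
pivot(2,2)=2: scale R2 → (0, 0, 1, 0)
  clear (0,2): R0 −= (2)R2 → (1, 0, 0, 0)
  clear (1,2): R1 −= (3)R2 → (0, 1, 0, 1)

rank = 3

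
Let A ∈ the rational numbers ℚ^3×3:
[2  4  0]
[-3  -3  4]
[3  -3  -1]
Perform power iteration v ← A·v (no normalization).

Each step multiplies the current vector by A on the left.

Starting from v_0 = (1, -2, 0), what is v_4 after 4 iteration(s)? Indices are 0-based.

v_4 = (-756, -99, 1476)

v_0 = (1, -2, 0).
v_1 = A·v_0 = (-6, 3, 9).
v_2 = A·v_1 = (0, 45, -36).
v_3 = A·v_2 = (180, -279, -99).
v_4 = A·v_3 = (-756, -99, 1476).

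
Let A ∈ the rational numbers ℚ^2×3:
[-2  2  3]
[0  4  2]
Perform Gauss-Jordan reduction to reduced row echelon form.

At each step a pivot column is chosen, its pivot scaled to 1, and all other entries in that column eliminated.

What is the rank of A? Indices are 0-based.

rank = 2

pivot(0,0)=-2: scale R0 → (1, -1, -3/2)
pivot(1,1)=4: scale R1 → (0, 1, 1/2)
  clear (0,1): R0 −= (-1)R1 → (1, 0, -1)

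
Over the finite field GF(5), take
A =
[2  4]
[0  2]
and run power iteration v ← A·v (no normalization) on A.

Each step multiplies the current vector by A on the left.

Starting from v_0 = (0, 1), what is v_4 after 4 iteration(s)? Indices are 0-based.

v_0 = (0, 1).
v_1 = A·v_0 = (4, 2).
v_2 = A·v_1 = (1, 4).
v_3 = A·v_2 = (3, 3).
v_4 = A·v_3 = (3, 1).

v_4 = (3, 1)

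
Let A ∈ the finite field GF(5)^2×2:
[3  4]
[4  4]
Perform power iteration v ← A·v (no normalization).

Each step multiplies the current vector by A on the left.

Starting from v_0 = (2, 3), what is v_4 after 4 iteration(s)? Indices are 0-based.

v_0 = (2, 3).
v_1 = A·v_0 = (3, 0).
v_2 = A·v_1 = (4, 2).
v_3 = A·v_2 = (0, 4).
v_4 = A·v_3 = (1, 1).

v_4 = (1, 1)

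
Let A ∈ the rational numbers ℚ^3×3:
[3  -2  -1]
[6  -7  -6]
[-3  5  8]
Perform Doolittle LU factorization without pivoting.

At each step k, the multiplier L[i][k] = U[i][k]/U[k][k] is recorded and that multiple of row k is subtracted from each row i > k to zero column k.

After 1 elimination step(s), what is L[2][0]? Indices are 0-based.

[col 0] pivot 3
  R1 -= 2*R0 → (0, -3, -4)  (L[1][0] := 2)
  R2 -= -1*R0 → (0, 3, 7)  (L[2][0] := -1)

L[2][0] = -1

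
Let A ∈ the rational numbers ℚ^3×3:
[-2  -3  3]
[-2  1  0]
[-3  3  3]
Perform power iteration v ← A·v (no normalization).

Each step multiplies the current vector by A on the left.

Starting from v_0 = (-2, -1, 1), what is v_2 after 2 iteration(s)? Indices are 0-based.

v_2 = (-11, -17, -3)

v_0 = (-2, -1, 1).
v_1 = A·v_0 = (10, 3, 6).
v_2 = A·v_1 = (-11, -17, -3).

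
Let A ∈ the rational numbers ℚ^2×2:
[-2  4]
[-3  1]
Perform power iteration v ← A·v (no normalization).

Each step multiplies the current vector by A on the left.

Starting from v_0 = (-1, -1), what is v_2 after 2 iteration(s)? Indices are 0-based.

v_0 = (-1, -1).
v_1 = A·v_0 = (-2, 2).
v_2 = A·v_1 = (12, 8).

v_2 = (12, 8)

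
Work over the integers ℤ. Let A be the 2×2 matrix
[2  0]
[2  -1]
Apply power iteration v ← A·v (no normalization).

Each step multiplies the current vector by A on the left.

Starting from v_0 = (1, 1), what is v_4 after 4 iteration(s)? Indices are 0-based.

v_4 = (16, 11)

v_0 = (1, 1).
v_1 = A·v_0 = (2, 1).
v_2 = A·v_1 = (4, 3).
v_3 = A·v_2 = (8, 5).
v_4 = A·v_3 = (16, 11).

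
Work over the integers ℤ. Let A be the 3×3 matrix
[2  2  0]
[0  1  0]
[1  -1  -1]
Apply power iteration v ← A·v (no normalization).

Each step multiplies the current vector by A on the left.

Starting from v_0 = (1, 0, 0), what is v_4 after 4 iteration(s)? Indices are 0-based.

v_4 = (16, 0, 5)

v_0 = (1, 0, 0).
v_1 = A·v_0 = (2, 0, 1).
v_2 = A·v_1 = (4, 0, 1).
v_3 = A·v_2 = (8, 0, 3).
v_4 = A·v_3 = (16, 0, 5).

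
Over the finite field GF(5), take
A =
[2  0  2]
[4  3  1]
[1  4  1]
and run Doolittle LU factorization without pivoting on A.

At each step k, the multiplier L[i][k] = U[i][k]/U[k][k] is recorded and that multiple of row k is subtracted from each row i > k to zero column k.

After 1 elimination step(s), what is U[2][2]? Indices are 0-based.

U[2][2] = 0

[col 0] pivot 2
  R1 -= 2*R0 → (0, 3, 2)  (L[1][0] := 2)
  R2 -= 3*R0 → (0, 4, 0)  (L[2][0] := 3)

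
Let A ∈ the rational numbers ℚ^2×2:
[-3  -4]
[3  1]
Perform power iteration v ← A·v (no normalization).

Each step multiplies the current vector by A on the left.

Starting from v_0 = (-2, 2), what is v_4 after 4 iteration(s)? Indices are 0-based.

v_0 = (-2, 2).
v_1 = A·v_0 = (-2, -4).
v_2 = A·v_1 = (22, -10).
v_3 = A·v_2 = (-26, 56).
v_4 = A·v_3 = (-146, -22).

v_4 = (-146, -22)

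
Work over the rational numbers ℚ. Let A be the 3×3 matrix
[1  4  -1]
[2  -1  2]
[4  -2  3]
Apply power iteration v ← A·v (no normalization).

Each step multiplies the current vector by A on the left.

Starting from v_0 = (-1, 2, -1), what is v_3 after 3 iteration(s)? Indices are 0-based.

v_0 = (-1, 2, -1).
v_1 = A·v_0 = (8, -6, -11).
v_2 = A·v_1 = (-5, 0, 11).
v_3 = A·v_2 = (-16, 12, 13).

v_3 = (-16, 12, 13)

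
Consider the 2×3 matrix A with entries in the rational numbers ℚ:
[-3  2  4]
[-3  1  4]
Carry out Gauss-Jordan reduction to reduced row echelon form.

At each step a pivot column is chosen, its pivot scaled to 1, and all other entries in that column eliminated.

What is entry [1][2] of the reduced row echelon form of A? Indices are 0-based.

pivot(0,0)=-3: scale R0 → (1, -2/3, -4/3)
  clear (1,0): R1 −= (-3)R0 → (0, -1, 0)
pivot(1,1)=-1: scale R1 → (0, 1, 0)
  clear (0,1): R0 −= (-2/3)R1 → (1, 0, -4/3)

M[1][2] = 0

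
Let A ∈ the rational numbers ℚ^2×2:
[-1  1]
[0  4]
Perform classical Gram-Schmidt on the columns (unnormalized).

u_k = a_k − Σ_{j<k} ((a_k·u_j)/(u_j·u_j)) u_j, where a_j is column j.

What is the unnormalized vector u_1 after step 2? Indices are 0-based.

u_1 = (0, 4)

Step 1: u_0 = a_0 = (-1, 0).
Step 2: u_1 = a_1 − (-1)·u_0 = (0, 4).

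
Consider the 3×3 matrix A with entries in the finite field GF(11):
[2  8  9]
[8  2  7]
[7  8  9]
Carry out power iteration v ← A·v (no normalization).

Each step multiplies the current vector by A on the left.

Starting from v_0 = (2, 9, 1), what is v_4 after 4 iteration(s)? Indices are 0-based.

v_4 = (3, 0, 0)

v_0 = (2, 9, 1).
v_1 = A·v_0 = (8, 8, 7).
v_2 = A·v_1 = (0, 8, 7).
v_3 = A·v_2 = (6, 10, 6).
v_4 = A·v_3 = (3, 0, 0).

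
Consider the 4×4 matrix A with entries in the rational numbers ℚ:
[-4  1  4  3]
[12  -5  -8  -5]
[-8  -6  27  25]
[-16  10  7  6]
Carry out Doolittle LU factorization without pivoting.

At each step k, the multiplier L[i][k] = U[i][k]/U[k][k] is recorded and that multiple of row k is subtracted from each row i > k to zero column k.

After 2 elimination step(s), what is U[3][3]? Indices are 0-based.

Step 1: pivot at (0,0) is -4.
  row1 ← row1 − (-3)·row0  ⇒  L[1][0]=-3, U row1=(0, -2, 4, 4)
  row2 ← row2 − (2)·row0  ⇒  L[2][0]=2, U row2=(0, -8, 19, 19)
  row3 ← row3 − (4)·row0  ⇒  L[3][0]=4, U row3=(0, 6, -9, -6)
Step 2: pivot at (1,1) is -2.
  row2 ← row2 − (4)·row1  ⇒  L[2][1]=4, U row2=(0, 0, 3, 3)
  row3 ← row3 − (-3)·row1  ⇒  L[3][1]=-3, U row3=(0, 0, 3, 6)

U[3][3] = 6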